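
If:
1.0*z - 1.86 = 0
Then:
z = 1.86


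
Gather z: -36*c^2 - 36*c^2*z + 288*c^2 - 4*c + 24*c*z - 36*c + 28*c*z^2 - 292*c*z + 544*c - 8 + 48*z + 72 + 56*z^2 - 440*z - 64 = 252*c^2 + 504*c + z^2*(28*c + 56) + z*(-36*c^2 - 268*c - 392)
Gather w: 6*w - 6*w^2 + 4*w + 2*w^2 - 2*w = -4*w^2 + 8*w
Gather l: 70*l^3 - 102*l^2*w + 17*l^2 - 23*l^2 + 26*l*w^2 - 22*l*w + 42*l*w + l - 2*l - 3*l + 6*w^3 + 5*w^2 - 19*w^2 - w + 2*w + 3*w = 70*l^3 + l^2*(-102*w - 6) + l*(26*w^2 + 20*w - 4) + 6*w^3 - 14*w^2 + 4*w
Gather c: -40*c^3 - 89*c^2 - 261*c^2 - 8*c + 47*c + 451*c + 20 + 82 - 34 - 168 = -40*c^3 - 350*c^2 + 490*c - 100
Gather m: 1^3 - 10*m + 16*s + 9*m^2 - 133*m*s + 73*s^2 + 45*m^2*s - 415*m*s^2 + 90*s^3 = m^2*(45*s + 9) + m*(-415*s^2 - 133*s - 10) + 90*s^3 + 73*s^2 + 16*s + 1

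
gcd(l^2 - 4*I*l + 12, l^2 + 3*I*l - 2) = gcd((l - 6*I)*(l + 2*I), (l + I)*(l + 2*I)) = l + 2*I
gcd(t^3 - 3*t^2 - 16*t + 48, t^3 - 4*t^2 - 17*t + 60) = t^2 + t - 12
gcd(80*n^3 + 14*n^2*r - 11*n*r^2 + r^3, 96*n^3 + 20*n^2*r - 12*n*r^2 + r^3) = -16*n^2 - 6*n*r + r^2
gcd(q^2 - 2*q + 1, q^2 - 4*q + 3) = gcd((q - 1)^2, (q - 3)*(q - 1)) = q - 1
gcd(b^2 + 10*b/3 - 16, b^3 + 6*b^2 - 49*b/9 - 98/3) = b + 6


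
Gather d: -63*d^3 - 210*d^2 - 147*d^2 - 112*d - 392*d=-63*d^3 - 357*d^2 - 504*d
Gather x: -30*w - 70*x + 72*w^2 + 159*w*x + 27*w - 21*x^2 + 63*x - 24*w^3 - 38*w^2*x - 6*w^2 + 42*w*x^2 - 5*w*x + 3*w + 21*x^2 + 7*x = -24*w^3 + 66*w^2 + 42*w*x^2 + x*(-38*w^2 + 154*w)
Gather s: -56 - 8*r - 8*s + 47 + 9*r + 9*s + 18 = r + s + 9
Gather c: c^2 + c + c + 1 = c^2 + 2*c + 1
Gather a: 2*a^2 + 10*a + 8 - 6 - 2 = 2*a^2 + 10*a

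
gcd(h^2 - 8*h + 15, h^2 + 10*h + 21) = 1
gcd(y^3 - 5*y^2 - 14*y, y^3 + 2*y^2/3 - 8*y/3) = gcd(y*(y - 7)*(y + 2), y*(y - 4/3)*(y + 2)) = y^2 + 2*y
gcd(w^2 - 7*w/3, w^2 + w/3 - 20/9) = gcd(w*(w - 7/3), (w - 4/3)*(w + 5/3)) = 1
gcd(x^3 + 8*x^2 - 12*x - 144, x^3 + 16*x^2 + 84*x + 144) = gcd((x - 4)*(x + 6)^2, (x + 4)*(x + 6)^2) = x^2 + 12*x + 36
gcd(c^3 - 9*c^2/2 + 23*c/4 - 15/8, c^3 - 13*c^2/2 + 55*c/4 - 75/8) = c^2 - 4*c + 15/4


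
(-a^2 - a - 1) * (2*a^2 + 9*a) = -2*a^4 - 11*a^3 - 11*a^2 - 9*a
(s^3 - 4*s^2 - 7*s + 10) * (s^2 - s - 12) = s^5 - 5*s^4 - 15*s^3 + 65*s^2 + 74*s - 120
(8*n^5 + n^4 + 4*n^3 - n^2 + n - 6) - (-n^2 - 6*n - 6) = 8*n^5 + n^4 + 4*n^3 + 7*n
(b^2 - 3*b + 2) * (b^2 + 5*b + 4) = b^4 + 2*b^3 - 9*b^2 - 2*b + 8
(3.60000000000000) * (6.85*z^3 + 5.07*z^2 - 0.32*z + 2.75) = 24.66*z^3 + 18.252*z^2 - 1.152*z + 9.9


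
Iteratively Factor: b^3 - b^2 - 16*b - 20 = (b + 2)*(b^2 - 3*b - 10) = (b + 2)^2*(b - 5)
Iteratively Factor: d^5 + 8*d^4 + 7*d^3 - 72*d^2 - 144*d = (d)*(d^4 + 8*d^3 + 7*d^2 - 72*d - 144) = d*(d - 3)*(d^3 + 11*d^2 + 40*d + 48) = d*(d - 3)*(d + 4)*(d^2 + 7*d + 12) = d*(d - 3)*(d + 4)^2*(d + 3)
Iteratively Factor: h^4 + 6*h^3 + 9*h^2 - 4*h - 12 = (h + 2)*(h^3 + 4*h^2 + h - 6) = (h + 2)*(h + 3)*(h^2 + h - 2) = (h - 1)*(h + 2)*(h + 3)*(h + 2)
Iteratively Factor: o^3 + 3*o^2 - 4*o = (o + 4)*(o^2 - o) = o*(o + 4)*(o - 1)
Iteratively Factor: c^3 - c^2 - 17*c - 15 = (c + 1)*(c^2 - 2*c - 15) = (c - 5)*(c + 1)*(c + 3)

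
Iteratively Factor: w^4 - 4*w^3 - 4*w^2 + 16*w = (w - 2)*(w^3 - 2*w^2 - 8*w) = (w - 2)*(w + 2)*(w^2 - 4*w) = (w - 4)*(w - 2)*(w + 2)*(w)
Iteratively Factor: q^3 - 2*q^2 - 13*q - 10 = (q + 1)*(q^2 - 3*q - 10) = (q - 5)*(q + 1)*(q + 2)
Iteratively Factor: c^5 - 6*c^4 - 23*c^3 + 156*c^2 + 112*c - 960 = (c - 5)*(c^4 - c^3 - 28*c^2 + 16*c + 192) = (c - 5)*(c + 3)*(c^3 - 4*c^2 - 16*c + 64) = (c - 5)*(c - 4)*(c + 3)*(c^2 - 16) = (c - 5)*(c - 4)^2*(c + 3)*(c + 4)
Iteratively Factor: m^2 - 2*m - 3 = (m - 3)*(m + 1)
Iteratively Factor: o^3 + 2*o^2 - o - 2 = (o + 2)*(o^2 - 1) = (o + 1)*(o + 2)*(o - 1)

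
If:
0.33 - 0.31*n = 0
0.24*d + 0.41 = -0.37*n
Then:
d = -3.35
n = 1.06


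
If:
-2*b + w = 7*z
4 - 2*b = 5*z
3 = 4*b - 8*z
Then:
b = 47/36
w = 41/9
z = 5/18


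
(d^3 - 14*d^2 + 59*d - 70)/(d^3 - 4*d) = (d^2 - 12*d + 35)/(d*(d + 2))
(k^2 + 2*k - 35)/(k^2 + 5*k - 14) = (k - 5)/(k - 2)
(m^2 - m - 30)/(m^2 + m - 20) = (m - 6)/(m - 4)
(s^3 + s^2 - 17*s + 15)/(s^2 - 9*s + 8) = (s^2 + 2*s - 15)/(s - 8)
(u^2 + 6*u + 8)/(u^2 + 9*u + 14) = (u + 4)/(u + 7)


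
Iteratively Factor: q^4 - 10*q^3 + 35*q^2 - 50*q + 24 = (q - 3)*(q^3 - 7*q^2 + 14*q - 8) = (q - 4)*(q - 3)*(q^2 - 3*q + 2) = (q - 4)*(q - 3)*(q - 1)*(q - 2)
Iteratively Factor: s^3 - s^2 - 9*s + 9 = (s - 1)*(s^2 - 9) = (s - 1)*(s + 3)*(s - 3)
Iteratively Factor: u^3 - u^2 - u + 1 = (u + 1)*(u^2 - 2*u + 1) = (u - 1)*(u + 1)*(u - 1)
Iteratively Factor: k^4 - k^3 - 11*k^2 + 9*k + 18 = (k + 1)*(k^3 - 2*k^2 - 9*k + 18) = (k - 3)*(k + 1)*(k^2 + k - 6) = (k - 3)*(k - 2)*(k + 1)*(k + 3)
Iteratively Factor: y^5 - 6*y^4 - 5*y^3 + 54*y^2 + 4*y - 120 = (y - 2)*(y^4 - 4*y^3 - 13*y^2 + 28*y + 60) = (y - 5)*(y - 2)*(y^3 + y^2 - 8*y - 12) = (y - 5)*(y - 2)*(y + 2)*(y^2 - y - 6) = (y - 5)*(y - 3)*(y - 2)*(y + 2)*(y + 2)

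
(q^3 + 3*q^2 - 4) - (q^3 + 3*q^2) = -4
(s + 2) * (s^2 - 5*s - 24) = s^3 - 3*s^2 - 34*s - 48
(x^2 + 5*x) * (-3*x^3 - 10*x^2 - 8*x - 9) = -3*x^5 - 25*x^4 - 58*x^3 - 49*x^2 - 45*x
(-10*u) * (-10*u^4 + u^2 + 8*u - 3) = 100*u^5 - 10*u^3 - 80*u^2 + 30*u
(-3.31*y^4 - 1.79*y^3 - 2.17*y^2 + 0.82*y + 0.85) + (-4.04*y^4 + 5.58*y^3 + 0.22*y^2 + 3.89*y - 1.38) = -7.35*y^4 + 3.79*y^3 - 1.95*y^2 + 4.71*y - 0.53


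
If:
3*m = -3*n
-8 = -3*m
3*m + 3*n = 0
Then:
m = 8/3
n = -8/3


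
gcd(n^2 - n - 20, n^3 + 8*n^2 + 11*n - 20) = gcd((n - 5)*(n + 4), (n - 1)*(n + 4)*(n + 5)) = n + 4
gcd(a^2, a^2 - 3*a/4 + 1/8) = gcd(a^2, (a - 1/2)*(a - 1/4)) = 1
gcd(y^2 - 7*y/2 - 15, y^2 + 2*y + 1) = 1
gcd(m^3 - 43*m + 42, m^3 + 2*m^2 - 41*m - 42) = m^2 + m - 42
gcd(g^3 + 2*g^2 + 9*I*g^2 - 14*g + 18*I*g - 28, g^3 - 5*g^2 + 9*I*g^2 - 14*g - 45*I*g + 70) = g^2 + 9*I*g - 14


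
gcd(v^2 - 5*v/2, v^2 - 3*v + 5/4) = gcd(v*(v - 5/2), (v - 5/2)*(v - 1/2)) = v - 5/2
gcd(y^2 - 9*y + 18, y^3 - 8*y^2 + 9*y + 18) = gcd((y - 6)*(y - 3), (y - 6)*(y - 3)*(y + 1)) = y^2 - 9*y + 18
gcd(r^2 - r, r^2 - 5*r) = r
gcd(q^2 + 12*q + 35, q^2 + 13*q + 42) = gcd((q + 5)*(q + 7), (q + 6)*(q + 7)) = q + 7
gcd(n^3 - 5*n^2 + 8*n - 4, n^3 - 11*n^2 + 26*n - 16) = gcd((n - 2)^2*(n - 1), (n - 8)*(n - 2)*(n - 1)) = n^2 - 3*n + 2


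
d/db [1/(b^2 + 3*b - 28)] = (-2*b - 3)/(b^2 + 3*b - 28)^2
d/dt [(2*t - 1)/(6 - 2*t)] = 5/(2*(t - 3)^2)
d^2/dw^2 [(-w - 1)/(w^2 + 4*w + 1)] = 2*(-4*(w + 1)*(w + 2)^2 + (3*w + 5)*(w^2 + 4*w + 1))/(w^2 + 4*w + 1)^3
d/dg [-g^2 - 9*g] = -2*g - 9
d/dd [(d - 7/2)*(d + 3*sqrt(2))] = 2*d - 7/2 + 3*sqrt(2)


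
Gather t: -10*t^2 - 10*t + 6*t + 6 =-10*t^2 - 4*t + 6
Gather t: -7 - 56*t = -56*t - 7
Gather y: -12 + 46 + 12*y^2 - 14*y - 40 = 12*y^2 - 14*y - 6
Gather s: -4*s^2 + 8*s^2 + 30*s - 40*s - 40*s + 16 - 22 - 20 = 4*s^2 - 50*s - 26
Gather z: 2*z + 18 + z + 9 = 3*z + 27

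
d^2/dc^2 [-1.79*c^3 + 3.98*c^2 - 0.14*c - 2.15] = 7.96 - 10.74*c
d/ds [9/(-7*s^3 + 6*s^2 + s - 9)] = 9*(21*s^2 - 12*s - 1)/(7*s^3 - 6*s^2 - s + 9)^2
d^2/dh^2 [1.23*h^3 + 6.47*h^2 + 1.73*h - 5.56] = 7.38*h + 12.94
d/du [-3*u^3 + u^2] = u*(2 - 9*u)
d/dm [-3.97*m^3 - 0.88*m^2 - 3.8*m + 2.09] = -11.91*m^2 - 1.76*m - 3.8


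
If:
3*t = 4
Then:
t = 4/3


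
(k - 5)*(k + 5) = k^2 - 25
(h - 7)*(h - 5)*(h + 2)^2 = h^4 - 8*h^3 - 9*h^2 + 92*h + 140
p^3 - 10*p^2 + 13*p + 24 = (p - 8)*(p - 3)*(p + 1)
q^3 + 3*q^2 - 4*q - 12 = (q - 2)*(q + 2)*(q + 3)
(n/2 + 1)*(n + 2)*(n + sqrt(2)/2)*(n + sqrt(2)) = n^4/2 + 3*sqrt(2)*n^3/4 + 2*n^3 + 5*n^2/2 + 3*sqrt(2)*n^2 + 2*n + 3*sqrt(2)*n + 2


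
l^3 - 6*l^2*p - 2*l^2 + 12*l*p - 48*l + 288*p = (l - 8)*(l + 6)*(l - 6*p)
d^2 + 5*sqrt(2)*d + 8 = (d + sqrt(2))*(d + 4*sqrt(2))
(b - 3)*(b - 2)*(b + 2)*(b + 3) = b^4 - 13*b^2 + 36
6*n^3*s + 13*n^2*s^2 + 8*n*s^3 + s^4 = s*(n + s)^2*(6*n + s)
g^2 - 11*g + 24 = (g - 8)*(g - 3)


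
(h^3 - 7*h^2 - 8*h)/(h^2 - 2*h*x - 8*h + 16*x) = h*(-h - 1)/(-h + 2*x)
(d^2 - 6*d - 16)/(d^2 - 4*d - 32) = (d + 2)/(d + 4)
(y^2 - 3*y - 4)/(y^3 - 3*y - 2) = (y - 4)/(y^2 - y - 2)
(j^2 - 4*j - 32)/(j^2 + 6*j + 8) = (j - 8)/(j + 2)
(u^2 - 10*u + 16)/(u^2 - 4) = (u - 8)/(u + 2)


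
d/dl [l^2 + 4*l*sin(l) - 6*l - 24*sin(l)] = 4*l*cos(l) + 2*l + 4*sin(l) - 24*cos(l) - 6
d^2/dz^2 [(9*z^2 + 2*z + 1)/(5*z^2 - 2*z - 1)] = 28*(10*z^3 + 15*z^2 + 1)/(125*z^6 - 150*z^5 - 15*z^4 + 52*z^3 + 3*z^2 - 6*z - 1)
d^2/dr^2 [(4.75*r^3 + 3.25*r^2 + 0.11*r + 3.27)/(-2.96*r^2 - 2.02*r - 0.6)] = (-5.6843418860808e-14*r^5 + 5.6843418860808e-14*r^4 + 15.0454480000001*r^3 - 171.812592*r^2 - 126.399744*r - 17.144136)/(25.934336*r^6 + 53.095296*r^5 + 52.004832*r^4 + 29.767528*r^3 + 10.54152*r^2 + 2.1816*r + 0.216)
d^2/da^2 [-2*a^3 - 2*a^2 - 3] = -12*a - 4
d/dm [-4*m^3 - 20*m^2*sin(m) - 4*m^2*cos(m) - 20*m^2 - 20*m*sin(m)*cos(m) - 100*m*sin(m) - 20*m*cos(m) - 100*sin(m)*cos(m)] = 4*m^2*sin(m) - 20*m^2*cos(m) - 12*m^2 - 20*m*sin(m) - 108*m*cos(m) - 20*m*cos(2*m) - 40*m - 100*sin(m) - 10*sin(2*m) - 20*cos(m) - 100*cos(2*m)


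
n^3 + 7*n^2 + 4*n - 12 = (n - 1)*(n + 2)*(n + 6)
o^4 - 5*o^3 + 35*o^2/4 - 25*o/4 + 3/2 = (o - 2)*(o - 3/2)*(o - 1)*(o - 1/2)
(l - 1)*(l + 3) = l^2 + 2*l - 3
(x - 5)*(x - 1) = x^2 - 6*x + 5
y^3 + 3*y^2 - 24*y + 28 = (y - 2)^2*(y + 7)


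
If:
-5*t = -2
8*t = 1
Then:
No Solution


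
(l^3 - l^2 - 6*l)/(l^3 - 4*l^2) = (l^2 - l - 6)/(l*(l - 4))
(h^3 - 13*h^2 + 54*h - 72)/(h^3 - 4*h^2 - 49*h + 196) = (h^2 - 9*h + 18)/(h^2 - 49)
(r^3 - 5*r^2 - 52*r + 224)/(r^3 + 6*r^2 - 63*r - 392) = (r - 4)/(r + 7)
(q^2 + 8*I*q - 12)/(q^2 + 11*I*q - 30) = (q + 2*I)/(q + 5*I)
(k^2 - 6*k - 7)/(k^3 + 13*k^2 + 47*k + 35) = (k - 7)/(k^2 + 12*k + 35)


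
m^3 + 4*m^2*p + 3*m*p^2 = m*(m + p)*(m + 3*p)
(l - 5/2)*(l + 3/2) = l^2 - l - 15/4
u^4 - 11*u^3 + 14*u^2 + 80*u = u*(u - 8)*(u - 5)*(u + 2)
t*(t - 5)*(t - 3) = t^3 - 8*t^2 + 15*t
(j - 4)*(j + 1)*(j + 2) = j^3 - j^2 - 10*j - 8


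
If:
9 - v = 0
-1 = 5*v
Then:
No Solution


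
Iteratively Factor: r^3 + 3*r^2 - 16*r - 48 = (r + 3)*(r^2 - 16) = (r - 4)*(r + 3)*(r + 4)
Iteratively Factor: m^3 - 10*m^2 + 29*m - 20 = (m - 1)*(m^2 - 9*m + 20) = (m - 5)*(m - 1)*(m - 4)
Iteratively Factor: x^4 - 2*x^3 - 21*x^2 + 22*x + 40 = (x - 5)*(x^3 + 3*x^2 - 6*x - 8) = (x - 5)*(x + 1)*(x^2 + 2*x - 8) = (x - 5)*(x + 1)*(x + 4)*(x - 2)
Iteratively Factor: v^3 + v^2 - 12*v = (v + 4)*(v^2 - 3*v) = (v - 3)*(v + 4)*(v)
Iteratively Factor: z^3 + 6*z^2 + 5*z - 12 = (z + 3)*(z^2 + 3*z - 4) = (z + 3)*(z + 4)*(z - 1)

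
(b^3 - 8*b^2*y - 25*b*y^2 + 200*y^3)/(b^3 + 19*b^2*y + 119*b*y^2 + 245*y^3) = (b^2 - 13*b*y + 40*y^2)/(b^2 + 14*b*y + 49*y^2)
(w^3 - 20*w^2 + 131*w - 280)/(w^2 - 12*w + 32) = (w^2 - 12*w + 35)/(w - 4)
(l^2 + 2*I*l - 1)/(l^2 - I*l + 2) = (l + I)/(l - 2*I)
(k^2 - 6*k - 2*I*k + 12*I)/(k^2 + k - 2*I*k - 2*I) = (k - 6)/(k + 1)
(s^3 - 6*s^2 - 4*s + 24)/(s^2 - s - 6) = (s^2 - 8*s + 12)/(s - 3)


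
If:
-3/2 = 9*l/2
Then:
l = -1/3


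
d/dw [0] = 0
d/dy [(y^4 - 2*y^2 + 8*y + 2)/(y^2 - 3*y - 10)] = (2*y^5 - 9*y^4 - 40*y^3 - 2*y^2 + 36*y - 74)/(y^4 - 6*y^3 - 11*y^2 + 60*y + 100)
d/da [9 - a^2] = -2*a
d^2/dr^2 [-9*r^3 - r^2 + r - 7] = -54*r - 2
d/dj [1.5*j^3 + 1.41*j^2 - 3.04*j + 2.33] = 4.5*j^2 + 2.82*j - 3.04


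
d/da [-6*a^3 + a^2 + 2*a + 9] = -18*a^2 + 2*a + 2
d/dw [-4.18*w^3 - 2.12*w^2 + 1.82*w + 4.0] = -12.54*w^2 - 4.24*w + 1.82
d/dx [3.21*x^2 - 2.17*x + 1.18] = 6.42*x - 2.17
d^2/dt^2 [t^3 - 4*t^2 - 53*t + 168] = 6*t - 8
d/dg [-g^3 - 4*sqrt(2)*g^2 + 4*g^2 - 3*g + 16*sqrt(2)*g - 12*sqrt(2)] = -3*g^2 - 8*sqrt(2)*g + 8*g - 3 + 16*sqrt(2)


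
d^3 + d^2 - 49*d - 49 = (d - 7)*(d + 1)*(d + 7)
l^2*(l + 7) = l^3 + 7*l^2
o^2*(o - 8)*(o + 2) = o^4 - 6*o^3 - 16*o^2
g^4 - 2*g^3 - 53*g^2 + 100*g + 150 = (g - 3)*(g + 1)*(g - 5*sqrt(2))*(g + 5*sqrt(2))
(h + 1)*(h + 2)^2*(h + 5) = h^4 + 10*h^3 + 33*h^2 + 44*h + 20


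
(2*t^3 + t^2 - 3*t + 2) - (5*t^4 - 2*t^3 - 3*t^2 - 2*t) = -5*t^4 + 4*t^3 + 4*t^2 - t + 2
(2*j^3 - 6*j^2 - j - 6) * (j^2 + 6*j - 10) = 2*j^5 + 6*j^4 - 57*j^3 + 48*j^2 - 26*j + 60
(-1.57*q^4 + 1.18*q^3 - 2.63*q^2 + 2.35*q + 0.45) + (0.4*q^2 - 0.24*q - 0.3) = -1.57*q^4 + 1.18*q^3 - 2.23*q^2 + 2.11*q + 0.15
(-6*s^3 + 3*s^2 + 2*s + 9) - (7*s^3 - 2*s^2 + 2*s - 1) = -13*s^3 + 5*s^2 + 10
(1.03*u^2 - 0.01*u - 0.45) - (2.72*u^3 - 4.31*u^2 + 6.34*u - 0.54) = -2.72*u^3 + 5.34*u^2 - 6.35*u + 0.09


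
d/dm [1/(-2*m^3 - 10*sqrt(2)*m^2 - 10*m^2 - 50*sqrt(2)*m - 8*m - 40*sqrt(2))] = (3*m^2 + 10*m + 10*sqrt(2)*m + 4 + 25*sqrt(2))/(2*(m^3 + 5*m^2 + 5*sqrt(2)*m^2 + 4*m + 25*sqrt(2)*m + 20*sqrt(2))^2)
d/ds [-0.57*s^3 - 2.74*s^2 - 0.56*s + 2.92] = -1.71*s^2 - 5.48*s - 0.56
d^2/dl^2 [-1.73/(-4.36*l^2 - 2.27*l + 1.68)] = (-65.773216*l^2 - 34.244312*l + 1.73*(8.72*l + 2.27)*(17.44*l + 4.54) + 25.343808)/(4.36*l^2 + 2.27*l - 1.68)^3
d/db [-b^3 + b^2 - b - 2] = -3*b^2 + 2*b - 1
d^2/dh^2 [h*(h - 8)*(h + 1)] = 6*h - 14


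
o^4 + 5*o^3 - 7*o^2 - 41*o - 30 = (o - 3)*(o + 1)*(o + 2)*(o + 5)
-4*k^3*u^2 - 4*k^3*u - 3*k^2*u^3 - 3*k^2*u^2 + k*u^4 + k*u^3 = u*(-4*k + u)*(k + u)*(k*u + k)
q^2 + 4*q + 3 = (q + 1)*(q + 3)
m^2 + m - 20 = (m - 4)*(m + 5)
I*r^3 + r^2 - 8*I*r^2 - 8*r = r*(r - 8)*(I*r + 1)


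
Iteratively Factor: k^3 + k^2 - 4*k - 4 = (k + 1)*(k^2 - 4) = (k - 2)*(k + 1)*(k + 2)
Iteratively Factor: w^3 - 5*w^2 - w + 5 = (w + 1)*(w^2 - 6*w + 5) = (w - 1)*(w + 1)*(w - 5)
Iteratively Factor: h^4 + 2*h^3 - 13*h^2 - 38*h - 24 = (h + 3)*(h^3 - h^2 - 10*h - 8) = (h + 2)*(h + 3)*(h^2 - 3*h - 4) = (h - 4)*(h + 2)*(h + 3)*(h + 1)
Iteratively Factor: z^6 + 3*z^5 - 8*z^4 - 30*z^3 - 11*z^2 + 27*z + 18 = (z + 3)*(z^5 - 8*z^3 - 6*z^2 + 7*z + 6) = (z - 3)*(z + 3)*(z^4 + 3*z^3 + z^2 - 3*z - 2) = (z - 3)*(z + 1)*(z + 3)*(z^3 + 2*z^2 - z - 2) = (z - 3)*(z + 1)*(z + 2)*(z + 3)*(z^2 - 1) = (z - 3)*(z - 1)*(z + 1)*(z + 2)*(z + 3)*(z + 1)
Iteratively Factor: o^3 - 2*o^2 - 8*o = (o + 2)*(o^2 - 4*o) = o*(o + 2)*(o - 4)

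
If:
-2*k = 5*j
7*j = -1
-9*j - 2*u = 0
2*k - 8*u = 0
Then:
No Solution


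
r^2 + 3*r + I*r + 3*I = (r + 3)*(r + I)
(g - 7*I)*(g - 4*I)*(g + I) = g^3 - 10*I*g^2 - 17*g - 28*I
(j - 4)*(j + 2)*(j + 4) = j^3 + 2*j^2 - 16*j - 32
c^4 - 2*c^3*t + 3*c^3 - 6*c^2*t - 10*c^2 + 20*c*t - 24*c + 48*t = (c - 3)*(c + 2)*(c + 4)*(c - 2*t)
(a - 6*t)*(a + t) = a^2 - 5*a*t - 6*t^2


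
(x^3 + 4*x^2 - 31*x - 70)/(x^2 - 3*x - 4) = (-x^3 - 4*x^2 + 31*x + 70)/(-x^2 + 3*x + 4)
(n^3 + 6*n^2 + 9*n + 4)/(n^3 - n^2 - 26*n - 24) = (n + 1)/(n - 6)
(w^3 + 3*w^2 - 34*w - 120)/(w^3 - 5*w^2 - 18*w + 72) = (w + 5)/(w - 3)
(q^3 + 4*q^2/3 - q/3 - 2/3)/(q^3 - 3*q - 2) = (q - 2/3)/(q - 2)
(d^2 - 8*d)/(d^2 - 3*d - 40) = d/(d + 5)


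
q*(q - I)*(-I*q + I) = -I*q^3 - q^2 + I*q^2 + q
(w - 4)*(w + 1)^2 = w^3 - 2*w^2 - 7*w - 4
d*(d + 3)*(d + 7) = d^3 + 10*d^2 + 21*d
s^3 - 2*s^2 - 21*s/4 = s*(s - 7/2)*(s + 3/2)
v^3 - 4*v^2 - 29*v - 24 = (v - 8)*(v + 1)*(v + 3)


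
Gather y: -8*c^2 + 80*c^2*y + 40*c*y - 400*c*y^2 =-8*c^2 - 400*c*y^2 + y*(80*c^2 + 40*c)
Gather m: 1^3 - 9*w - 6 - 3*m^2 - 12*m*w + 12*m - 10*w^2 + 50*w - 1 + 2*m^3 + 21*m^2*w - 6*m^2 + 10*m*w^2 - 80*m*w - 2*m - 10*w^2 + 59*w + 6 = 2*m^3 + m^2*(21*w - 9) + m*(10*w^2 - 92*w + 10) - 20*w^2 + 100*w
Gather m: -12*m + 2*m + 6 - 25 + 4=-10*m - 15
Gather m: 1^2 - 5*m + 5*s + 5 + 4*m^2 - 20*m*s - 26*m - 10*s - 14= 4*m^2 + m*(-20*s - 31) - 5*s - 8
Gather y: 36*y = 36*y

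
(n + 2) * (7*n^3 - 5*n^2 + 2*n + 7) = 7*n^4 + 9*n^3 - 8*n^2 + 11*n + 14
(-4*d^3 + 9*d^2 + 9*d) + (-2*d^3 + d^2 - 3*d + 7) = -6*d^3 + 10*d^2 + 6*d + 7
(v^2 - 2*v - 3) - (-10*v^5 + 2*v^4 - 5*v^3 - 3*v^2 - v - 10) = 10*v^5 - 2*v^4 + 5*v^3 + 4*v^2 - v + 7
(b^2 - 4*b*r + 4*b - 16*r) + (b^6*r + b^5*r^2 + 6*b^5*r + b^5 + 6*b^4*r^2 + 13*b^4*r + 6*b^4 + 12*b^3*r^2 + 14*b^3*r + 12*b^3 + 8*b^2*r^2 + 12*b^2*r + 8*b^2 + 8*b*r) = b^6*r + b^5*r^2 + 6*b^5*r + b^5 + 6*b^4*r^2 + 13*b^4*r + 6*b^4 + 12*b^3*r^2 + 14*b^3*r + 12*b^3 + 8*b^2*r^2 + 12*b^2*r + 9*b^2 + 4*b*r + 4*b - 16*r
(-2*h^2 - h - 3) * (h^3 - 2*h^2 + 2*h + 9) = -2*h^5 + 3*h^4 - 5*h^3 - 14*h^2 - 15*h - 27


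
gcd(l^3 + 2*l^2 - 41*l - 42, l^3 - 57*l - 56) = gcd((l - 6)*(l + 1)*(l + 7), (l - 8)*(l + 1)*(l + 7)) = l^2 + 8*l + 7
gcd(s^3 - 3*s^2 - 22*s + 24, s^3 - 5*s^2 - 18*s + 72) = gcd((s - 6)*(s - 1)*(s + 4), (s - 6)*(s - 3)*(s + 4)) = s^2 - 2*s - 24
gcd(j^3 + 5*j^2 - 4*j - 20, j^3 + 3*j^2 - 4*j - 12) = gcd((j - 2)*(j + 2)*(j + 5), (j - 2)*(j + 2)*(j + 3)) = j^2 - 4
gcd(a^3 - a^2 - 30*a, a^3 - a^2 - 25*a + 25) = a + 5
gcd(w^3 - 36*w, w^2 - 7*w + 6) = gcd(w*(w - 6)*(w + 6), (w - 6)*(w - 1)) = w - 6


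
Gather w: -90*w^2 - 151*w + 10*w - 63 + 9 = -90*w^2 - 141*w - 54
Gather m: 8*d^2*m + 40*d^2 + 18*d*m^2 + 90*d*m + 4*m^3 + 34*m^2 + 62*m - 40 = 40*d^2 + 4*m^3 + m^2*(18*d + 34) + m*(8*d^2 + 90*d + 62) - 40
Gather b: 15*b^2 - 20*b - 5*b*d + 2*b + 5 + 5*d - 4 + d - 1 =15*b^2 + b*(-5*d - 18) + 6*d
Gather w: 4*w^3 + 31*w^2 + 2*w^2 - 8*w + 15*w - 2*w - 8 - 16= 4*w^3 + 33*w^2 + 5*w - 24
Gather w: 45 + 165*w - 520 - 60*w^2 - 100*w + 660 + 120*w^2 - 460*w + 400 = 60*w^2 - 395*w + 585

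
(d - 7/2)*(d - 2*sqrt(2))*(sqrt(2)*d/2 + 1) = sqrt(2)*d^3/2 - 7*sqrt(2)*d^2/4 - d^2 - 2*sqrt(2)*d + 7*d/2 + 7*sqrt(2)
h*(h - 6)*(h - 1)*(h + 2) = h^4 - 5*h^3 - 8*h^2 + 12*h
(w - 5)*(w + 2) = w^2 - 3*w - 10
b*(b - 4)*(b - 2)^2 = b^4 - 8*b^3 + 20*b^2 - 16*b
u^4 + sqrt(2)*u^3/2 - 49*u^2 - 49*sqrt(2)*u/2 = u*(u - 7)*(u + 7)*(u + sqrt(2)/2)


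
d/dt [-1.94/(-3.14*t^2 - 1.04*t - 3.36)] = (-12.1832*t - 2.0176)/(3.14*t^2 + 1.04*t + 3.36)^2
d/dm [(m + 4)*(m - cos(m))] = m + (m + 4)*(sin(m) + 1) - cos(m)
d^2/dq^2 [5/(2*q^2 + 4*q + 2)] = 15/(q^4 + 4*q^3 + 6*q^2 + 4*q + 1)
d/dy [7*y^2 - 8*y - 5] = 14*y - 8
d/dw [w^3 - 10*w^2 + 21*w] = 3*w^2 - 20*w + 21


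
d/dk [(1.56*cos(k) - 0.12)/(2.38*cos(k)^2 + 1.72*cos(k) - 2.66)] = (3.7128*cos(k)^2 - 0.5712*cos(k) + 3.9432)*sin(k)/(5.6644*cos(k)^4 + 8.1872*cos(k)^3 - 9.7032*cos(k)^2 - 9.1504*cos(k) + 7.0756)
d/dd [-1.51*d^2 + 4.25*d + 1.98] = 4.25 - 3.02*d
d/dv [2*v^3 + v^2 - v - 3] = 6*v^2 + 2*v - 1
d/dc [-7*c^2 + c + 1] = 1 - 14*c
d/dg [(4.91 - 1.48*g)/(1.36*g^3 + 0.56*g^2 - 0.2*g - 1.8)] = (4.0256*g^3 - 19.204*g^2 - 5.4992*g + 3.646)/(1.8496*g^6 + 1.5232*g^5 - 0.2304*g^4 - 5.12*g^3 - 1.976*g^2 + 0.72*g + 3.24)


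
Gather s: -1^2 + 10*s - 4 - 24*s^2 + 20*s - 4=-24*s^2 + 30*s - 9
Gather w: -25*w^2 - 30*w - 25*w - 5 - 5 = -25*w^2 - 55*w - 10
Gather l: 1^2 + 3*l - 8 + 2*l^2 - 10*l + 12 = 2*l^2 - 7*l + 5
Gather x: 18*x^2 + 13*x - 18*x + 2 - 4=18*x^2 - 5*x - 2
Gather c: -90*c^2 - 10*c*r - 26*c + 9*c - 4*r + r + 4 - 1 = -90*c^2 + c*(-10*r - 17) - 3*r + 3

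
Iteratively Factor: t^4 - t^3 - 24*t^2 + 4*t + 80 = (t + 2)*(t^3 - 3*t^2 - 18*t + 40) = (t - 2)*(t + 2)*(t^2 - t - 20) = (t - 2)*(t + 2)*(t + 4)*(t - 5)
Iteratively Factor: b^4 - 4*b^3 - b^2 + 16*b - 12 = (b - 3)*(b^3 - b^2 - 4*b + 4) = (b - 3)*(b + 2)*(b^2 - 3*b + 2) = (b - 3)*(b - 1)*(b + 2)*(b - 2)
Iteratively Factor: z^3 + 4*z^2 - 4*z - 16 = (z - 2)*(z^2 + 6*z + 8) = (z - 2)*(z + 2)*(z + 4)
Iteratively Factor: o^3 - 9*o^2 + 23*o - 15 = (o - 1)*(o^2 - 8*o + 15) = (o - 3)*(o - 1)*(o - 5)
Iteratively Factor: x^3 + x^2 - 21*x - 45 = (x + 3)*(x^2 - 2*x - 15) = (x + 3)^2*(x - 5)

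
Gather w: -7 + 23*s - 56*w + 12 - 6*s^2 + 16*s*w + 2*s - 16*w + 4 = -6*s^2 + 25*s + w*(16*s - 72) + 9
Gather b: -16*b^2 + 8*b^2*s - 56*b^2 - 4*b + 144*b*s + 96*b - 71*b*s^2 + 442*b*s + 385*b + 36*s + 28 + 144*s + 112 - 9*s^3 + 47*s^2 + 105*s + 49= b^2*(8*s - 72) + b*(-71*s^2 + 586*s + 477) - 9*s^3 + 47*s^2 + 285*s + 189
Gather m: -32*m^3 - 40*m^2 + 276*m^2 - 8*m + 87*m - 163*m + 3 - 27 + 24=-32*m^3 + 236*m^2 - 84*m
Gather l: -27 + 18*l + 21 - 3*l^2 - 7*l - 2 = -3*l^2 + 11*l - 8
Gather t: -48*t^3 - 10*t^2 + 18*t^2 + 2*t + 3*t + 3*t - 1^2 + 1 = -48*t^3 + 8*t^2 + 8*t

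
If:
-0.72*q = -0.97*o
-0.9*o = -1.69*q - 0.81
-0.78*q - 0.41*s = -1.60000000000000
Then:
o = -0.59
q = -0.79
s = 5.41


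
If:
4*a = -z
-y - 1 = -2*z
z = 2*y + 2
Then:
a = 0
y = -1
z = 0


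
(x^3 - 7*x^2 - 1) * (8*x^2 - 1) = 8*x^5 - 56*x^4 - x^3 - x^2 + 1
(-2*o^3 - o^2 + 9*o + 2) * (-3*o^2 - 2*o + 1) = 6*o^5 + 7*o^4 - 27*o^3 - 25*o^2 + 5*o + 2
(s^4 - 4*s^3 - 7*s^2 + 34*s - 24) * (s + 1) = s^5 - 3*s^4 - 11*s^3 + 27*s^2 + 10*s - 24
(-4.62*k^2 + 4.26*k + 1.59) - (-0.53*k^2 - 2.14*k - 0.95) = -4.09*k^2 + 6.4*k + 2.54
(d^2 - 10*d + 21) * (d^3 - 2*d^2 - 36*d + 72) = d^5 - 12*d^4 + 5*d^3 + 390*d^2 - 1476*d + 1512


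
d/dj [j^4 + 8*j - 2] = 4*j^3 + 8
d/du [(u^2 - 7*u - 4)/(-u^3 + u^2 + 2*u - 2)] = (u^4 - 14*u^3 - 3*u^2 + 4*u + 22)/(u^6 - 2*u^5 - 3*u^4 + 8*u^3 - 8*u + 4)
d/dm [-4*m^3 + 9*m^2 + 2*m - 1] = -12*m^2 + 18*m + 2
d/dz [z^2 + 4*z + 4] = 2*z + 4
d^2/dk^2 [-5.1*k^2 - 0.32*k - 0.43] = -10.2000000000000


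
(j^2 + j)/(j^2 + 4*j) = (j + 1)/(j + 4)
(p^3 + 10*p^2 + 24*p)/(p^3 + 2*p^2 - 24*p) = (p + 4)/(p - 4)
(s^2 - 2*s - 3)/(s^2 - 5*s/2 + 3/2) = 2*(s^2 - 2*s - 3)/(2*s^2 - 5*s + 3)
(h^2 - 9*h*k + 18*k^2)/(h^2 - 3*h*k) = (h - 6*k)/h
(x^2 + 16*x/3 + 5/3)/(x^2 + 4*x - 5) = (x + 1/3)/(x - 1)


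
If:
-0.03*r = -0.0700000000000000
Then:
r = 2.33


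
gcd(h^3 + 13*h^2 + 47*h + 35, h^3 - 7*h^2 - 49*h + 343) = h + 7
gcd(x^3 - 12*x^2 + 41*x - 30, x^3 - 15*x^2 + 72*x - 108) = x - 6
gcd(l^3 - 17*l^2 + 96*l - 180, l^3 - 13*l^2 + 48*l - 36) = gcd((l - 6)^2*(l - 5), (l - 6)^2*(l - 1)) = l^2 - 12*l + 36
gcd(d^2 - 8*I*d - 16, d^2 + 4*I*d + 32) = d - 4*I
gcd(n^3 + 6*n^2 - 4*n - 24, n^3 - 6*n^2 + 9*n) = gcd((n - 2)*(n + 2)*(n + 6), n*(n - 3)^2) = 1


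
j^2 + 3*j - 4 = (j - 1)*(j + 4)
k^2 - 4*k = k*(k - 4)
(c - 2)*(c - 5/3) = c^2 - 11*c/3 + 10/3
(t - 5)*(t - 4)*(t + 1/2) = t^3 - 17*t^2/2 + 31*t/2 + 10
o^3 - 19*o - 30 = (o - 5)*(o + 2)*(o + 3)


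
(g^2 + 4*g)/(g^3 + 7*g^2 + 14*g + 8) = g/(g^2 + 3*g + 2)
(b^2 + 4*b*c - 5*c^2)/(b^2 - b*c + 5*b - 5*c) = (b + 5*c)/(b + 5)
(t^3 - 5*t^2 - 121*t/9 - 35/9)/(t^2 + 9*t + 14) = (9*t^3 - 45*t^2 - 121*t - 35)/(9*(t^2 + 9*t + 14))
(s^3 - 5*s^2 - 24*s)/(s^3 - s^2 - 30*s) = (-s^2 + 5*s + 24)/(-s^2 + s + 30)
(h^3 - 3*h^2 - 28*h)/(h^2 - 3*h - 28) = h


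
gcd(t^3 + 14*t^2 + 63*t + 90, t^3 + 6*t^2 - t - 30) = t^2 + 8*t + 15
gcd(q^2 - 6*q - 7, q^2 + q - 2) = 1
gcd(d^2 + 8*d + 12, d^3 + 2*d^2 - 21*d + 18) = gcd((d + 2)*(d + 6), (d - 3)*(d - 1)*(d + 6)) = d + 6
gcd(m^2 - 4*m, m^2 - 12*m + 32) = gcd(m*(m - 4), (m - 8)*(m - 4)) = m - 4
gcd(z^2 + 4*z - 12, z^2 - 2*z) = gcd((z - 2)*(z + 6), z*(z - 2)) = z - 2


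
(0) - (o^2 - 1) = 1 - o^2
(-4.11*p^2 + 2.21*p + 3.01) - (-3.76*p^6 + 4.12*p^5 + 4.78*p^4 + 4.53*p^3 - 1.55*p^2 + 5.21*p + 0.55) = 3.76*p^6 - 4.12*p^5 - 4.78*p^4 - 4.53*p^3 - 2.56*p^2 - 3.0*p + 2.46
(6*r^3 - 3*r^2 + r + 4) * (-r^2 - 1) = -6*r^5 + 3*r^4 - 7*r^3 - r^2 - r - 4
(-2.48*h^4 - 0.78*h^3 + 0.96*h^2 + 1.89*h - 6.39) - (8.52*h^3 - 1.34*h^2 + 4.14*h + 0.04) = -2.48*h^4 - 9.3*h^3 + 2.3*h^2 - 2.25*h - 6.43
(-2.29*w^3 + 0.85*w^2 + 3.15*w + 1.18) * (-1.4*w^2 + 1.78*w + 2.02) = 3.206*w^5 - 5.2662*w^4 - 7.5228*w^3 + 5.672*w^2 + 8.4634*w + 2.3836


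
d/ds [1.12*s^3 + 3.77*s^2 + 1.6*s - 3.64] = 3.36*s^2 + 7.54*s + 1.6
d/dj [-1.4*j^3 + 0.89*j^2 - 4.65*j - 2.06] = -4.2*j^2 + 1.78*j - 4.65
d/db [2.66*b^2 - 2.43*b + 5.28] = 5.32*b - 2.43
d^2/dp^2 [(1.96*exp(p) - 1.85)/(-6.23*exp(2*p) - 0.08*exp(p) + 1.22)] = (-76.0732840000001*exp(4*p) + 288.192324*exp(3*p) - 86.616936*exp(2*p) + 56.064984*exp(p) - 2.736704)*exp(p)/(241.804367*exp(6*p) + 9.315096*exp(5*p) - 141.935598*exp(4*p) - 3.647776*exp(3*p) + 27.794772*exp(2*p) + 0.357216*exp(p) - 1.815848)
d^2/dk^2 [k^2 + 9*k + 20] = 2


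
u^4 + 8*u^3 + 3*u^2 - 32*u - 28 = (u - 2)*(u + 1)*(u + 2)*(u + 7)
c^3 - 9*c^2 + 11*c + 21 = (c - 7)*(c - 3)*(c + 1)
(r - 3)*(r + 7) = r^2 + 4*r - 21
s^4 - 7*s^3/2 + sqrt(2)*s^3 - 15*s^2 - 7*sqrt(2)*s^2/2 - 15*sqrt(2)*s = s*(s - 6)*(s + 5/2)*(s + sqrt(2))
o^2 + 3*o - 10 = (o - 2)*(o + 5)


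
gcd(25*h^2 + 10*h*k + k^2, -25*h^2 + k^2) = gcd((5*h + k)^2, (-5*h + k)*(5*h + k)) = 5*h + k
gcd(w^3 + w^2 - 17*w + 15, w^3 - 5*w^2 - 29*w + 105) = w^2 + 2*w - 15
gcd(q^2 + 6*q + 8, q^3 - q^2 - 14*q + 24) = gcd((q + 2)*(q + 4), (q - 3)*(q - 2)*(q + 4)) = q + 4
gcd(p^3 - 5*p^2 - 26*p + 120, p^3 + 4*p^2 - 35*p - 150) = p^2 - p - 30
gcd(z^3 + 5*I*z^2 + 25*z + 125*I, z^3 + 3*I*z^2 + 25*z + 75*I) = z^2 + 25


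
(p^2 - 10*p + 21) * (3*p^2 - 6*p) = 3*p^4 - 36*p^3 + 123*p^2 - 126*p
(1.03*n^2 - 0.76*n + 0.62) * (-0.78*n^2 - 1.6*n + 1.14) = -0.8034*n^4 - 1.0552*n^3 + 1.9066*n^2 - 1.8584*n + 0.7068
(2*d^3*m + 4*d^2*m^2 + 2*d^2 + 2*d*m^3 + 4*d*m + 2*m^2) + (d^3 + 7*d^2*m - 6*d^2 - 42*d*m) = 2*d^3*m + d^3 + 4*d^2*m^2 + 7*d^2*m - 4*d^2 + 2*d*m^3 - 38*d*m + 2*m^2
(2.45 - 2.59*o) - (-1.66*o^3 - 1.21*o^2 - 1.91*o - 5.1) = 1.66*o^3 + 1.21*o^2 - 0.68*o + 7.55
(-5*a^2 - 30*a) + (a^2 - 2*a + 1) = -4*a^2 - 32*a + 1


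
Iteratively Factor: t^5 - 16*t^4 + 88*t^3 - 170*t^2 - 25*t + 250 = (t - 2)*(t^4 - 14*t^3 + 60*t^2 - 50*t - 125) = (t - 2)*(t + 1)*(t^3 - 15*t^2 + 75*t - 125) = (t - 5)*(t - 2)*(t + 1)*(t^2 - 10*t + 25) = (t - 5)^2*(t - 2)*(t + 1)*(t - 5)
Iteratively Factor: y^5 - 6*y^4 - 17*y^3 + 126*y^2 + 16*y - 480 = (y - 3)*(y^4 - 3*y^3 - 26*y^2 + 48*y + 160) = (y - 4)*(y - 3)*(y^3 + y^2 - 22*y - 40) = (y - 4)*(y - 3)*(y + 2)*(y^2 - y - 20) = (y - 5)*(y - 4)*(y - 3)*(y + 2)*(y + 4)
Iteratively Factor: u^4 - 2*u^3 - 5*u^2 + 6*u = (u + 2)*(u^3 - 4*u^2 + 3*u) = (u - 1)*(u + 2)*(u^2 - 3*u) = (u - 3)*(u - 1)*(u + 2)*(u)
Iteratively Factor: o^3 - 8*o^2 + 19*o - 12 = (o - 3)*(o^2 - 5*o + 4) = (o - 3)*(o - 1)*(o - 4)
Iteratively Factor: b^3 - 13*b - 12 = (b + 1)*(b^2 - b - 12) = (b + 1)*(b + 3)*(b - 4)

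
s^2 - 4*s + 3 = (s - 3)*(s - 1)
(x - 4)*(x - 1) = x^2 - 5*x + 4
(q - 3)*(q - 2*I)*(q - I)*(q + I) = q^4 - 3*q^3 - 2*I*q^3 + q^2 + 6*I*q^2 - 3*q - 2*I*q + 6*I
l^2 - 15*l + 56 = (l - 8)*(l - 7)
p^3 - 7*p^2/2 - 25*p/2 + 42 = (p - 4)*(p - 3)*(p + 7/2)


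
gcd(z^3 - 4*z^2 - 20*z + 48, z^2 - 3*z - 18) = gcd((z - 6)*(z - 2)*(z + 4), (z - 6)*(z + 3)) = z - 6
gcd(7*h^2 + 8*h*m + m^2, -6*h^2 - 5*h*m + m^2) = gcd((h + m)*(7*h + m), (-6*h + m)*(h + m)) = h + m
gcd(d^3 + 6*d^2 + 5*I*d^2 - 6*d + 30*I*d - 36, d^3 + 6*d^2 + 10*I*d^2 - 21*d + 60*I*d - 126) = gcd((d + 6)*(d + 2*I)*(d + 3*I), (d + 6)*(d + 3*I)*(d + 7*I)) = d^2 + d*(6 + 3*I) + 18*I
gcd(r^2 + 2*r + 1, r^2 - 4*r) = 1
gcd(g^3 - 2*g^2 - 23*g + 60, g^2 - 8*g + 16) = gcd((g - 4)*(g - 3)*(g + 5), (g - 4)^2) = g - 4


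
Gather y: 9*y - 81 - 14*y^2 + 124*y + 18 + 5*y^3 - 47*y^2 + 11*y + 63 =5*y^3 - 61*y^2 + 144*y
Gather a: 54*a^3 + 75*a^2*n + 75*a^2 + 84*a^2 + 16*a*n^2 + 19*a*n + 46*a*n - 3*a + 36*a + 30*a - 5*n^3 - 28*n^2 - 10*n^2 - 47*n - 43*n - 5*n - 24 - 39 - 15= 54*a^3 + a^2*(75*n + 159) + a*(16*n^2 + 65*n + 63) - 5*n^3 - 38*n^2 - 95*n - 78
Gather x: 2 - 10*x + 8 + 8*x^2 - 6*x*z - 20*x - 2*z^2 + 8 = 8*x^2 + x*(-6*z - 30) - 2*z^2 + 18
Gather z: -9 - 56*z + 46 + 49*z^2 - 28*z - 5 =49*z^2 - 84*z + 32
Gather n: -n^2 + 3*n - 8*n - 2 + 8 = -n^2 - 5*n + 6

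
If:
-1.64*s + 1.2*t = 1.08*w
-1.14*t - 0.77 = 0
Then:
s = -0.658536585365854*w - 0.494223363286264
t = -0.68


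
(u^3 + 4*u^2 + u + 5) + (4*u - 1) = u^3 + 4*u^2 + 5*u + 4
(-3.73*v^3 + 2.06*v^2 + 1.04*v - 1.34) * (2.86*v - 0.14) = -10.6678*v^4 + 6.4138*v^3 + 2.686*v^2 - 3.978*v + 0.1876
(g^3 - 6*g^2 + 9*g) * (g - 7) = g^4 - 13*g^3 + 51*g^2 - 63*g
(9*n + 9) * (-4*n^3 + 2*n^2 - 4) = -36*n^4 - 18*n^3 + 18*n^2 - 36*n - 36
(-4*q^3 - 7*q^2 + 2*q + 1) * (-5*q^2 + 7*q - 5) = 20*q^5 + 7*q^4 - 39*q^3 + 44*q^2 - 3*q - 5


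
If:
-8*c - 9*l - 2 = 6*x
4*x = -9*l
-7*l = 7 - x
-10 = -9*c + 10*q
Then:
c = -25/37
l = -28/37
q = -119/74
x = 63/37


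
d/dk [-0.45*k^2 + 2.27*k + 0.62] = 2.27 - 0.9*k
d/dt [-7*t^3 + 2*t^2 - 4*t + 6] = -21*t^2 + 4*t - 4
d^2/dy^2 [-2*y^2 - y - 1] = -4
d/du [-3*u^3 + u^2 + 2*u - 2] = -9*u^2 + 2*u + 2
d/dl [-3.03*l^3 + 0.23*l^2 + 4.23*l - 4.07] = -9.09*l^2 + 0.46*l + 4.23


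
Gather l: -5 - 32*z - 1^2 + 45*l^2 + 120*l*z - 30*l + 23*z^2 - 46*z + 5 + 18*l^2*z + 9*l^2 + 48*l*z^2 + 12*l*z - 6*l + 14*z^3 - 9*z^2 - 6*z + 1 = l^2*(18*z + 54) + l*(48*z^2 + 132*z - 36) + 14*z^3 + 14*z^2 - 84*z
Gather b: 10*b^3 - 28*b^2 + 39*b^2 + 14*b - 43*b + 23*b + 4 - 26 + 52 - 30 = 10*b^3 + 11*b^2 - 6*b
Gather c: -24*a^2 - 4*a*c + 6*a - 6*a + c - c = -24*a^2 - 4*a*c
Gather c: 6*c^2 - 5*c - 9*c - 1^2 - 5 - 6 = 6*c^2 - 14*c - 12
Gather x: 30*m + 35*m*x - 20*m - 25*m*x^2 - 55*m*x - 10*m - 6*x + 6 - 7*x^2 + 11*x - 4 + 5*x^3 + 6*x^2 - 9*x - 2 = 5*x^3 + x^2*(-25*m - 1) + x*(-20*m - 4)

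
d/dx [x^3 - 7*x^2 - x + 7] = 3*x^2 - 14*x - 1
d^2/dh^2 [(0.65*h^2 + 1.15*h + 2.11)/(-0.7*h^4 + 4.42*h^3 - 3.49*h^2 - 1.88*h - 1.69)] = (-1.911*h^8 + 5.30460000000001*h^7 + 14.03018*h^6 + 54.45714*h^5 - 485.881008*h^4 + 430.305038*h^3 - 99.12762*h^2 - 136.93557*h + 13.569444)/(0.343*h^12 - 6.4974*h^11 + 46.15674*h^10 - 148.375648*h^9 + 197.708298*h^8 - 55.13895*h^7 - 0.250666999999964*h^6 - 121.243752*h^5 + 20.496741*h^4 + 35.303354*h^3 + 47.822775*h^2 + 16.108404*h + 4.826809)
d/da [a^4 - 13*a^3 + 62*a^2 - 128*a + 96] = 4*a^3 - 39*a^2 + 124*a - 128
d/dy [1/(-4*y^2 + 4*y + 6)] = (2*y - 1)/(-2*y^2 + 2*y + 3)^2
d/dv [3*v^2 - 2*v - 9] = 6*v - 2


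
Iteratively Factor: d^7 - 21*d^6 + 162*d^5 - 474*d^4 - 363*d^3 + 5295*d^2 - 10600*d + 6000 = (d - 5)*(d^6 - 16*d^5 + 82*d^4 - 64*d^3 - 683*d^2 + 1880*d - 1200) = (d - 5)*(d - 1)*(d^5 - 15*d^4 + 67*d^3 + 3*d^2 - 680*d + 1200) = (d - 5)^2*(d - 1)*(d^4 - 10*d^3 + 17*d^2 + 88*d - 240) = (d - 5)^2*(d - 4)*(d - 1)*(d^3 - 6*d^2 - 7*d + 60) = (d - 5)^2*(d - 4)*(d - 1)*(d + 3)*(d^2 - 9*d + 20) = (d - 5)^3*(d - 4)*(d - 1)*(d + 3)*(d - 4)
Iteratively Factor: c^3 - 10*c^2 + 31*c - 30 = (c - 3)*(c^2 - 7*c + 10) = (c - 5)*(c - 3)*(c - 2)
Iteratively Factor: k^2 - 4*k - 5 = (k - 5)*(k + 1)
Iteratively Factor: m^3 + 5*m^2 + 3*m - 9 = (m + 3)*(m^2 + 2*m - 3) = (m + 3)^2*(m - 1)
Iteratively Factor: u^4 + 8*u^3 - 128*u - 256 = (u + 4)*(u^3 + 4*u^2 - 16*u - 64) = (u + 4)^2*(u^2 - 16) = (u + 4)^3*(u - 4)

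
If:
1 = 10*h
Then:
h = 1/10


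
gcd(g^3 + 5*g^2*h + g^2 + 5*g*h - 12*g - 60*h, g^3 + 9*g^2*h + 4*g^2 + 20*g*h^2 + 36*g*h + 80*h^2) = g^2 + 5*g*h + 4*g + 20*h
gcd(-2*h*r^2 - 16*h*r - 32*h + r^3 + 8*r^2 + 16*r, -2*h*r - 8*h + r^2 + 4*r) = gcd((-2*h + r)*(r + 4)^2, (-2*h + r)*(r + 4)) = -2*h*r - 8*h + r^2 + 4*r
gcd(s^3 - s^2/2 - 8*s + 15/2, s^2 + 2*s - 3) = s^2 + 2*s - 3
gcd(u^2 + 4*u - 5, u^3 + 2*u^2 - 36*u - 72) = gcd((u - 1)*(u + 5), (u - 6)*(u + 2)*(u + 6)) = 1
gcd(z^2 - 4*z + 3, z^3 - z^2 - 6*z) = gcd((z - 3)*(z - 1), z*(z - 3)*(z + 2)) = z - 3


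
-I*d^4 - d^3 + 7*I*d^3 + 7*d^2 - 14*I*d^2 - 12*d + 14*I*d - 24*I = (d - 4)*(d - 3)*(d - 2*I)*(-I*d + 1)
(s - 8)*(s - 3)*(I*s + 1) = I*s^3 + s^2 - 11*I*s^2 - 11*s + 24*I*s + 24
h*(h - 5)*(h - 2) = h^3 - 7*h^2 + 10*h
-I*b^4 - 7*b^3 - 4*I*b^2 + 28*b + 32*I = (b - 2)*(b + 2)*(b - 8*I)*(-I*b + 1)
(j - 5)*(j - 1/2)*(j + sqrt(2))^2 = j^4 - 11*j^3/2 + 2*sqrt(2)*j^3 - 11*sqrt(2)*j^2 + 9*j^2/2 - 11*j + 5*sqrt(2)*j + 5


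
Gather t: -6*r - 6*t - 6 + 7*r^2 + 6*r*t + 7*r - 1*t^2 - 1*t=7*r^2 + r - t^2 + t*(6*r - 7) - 6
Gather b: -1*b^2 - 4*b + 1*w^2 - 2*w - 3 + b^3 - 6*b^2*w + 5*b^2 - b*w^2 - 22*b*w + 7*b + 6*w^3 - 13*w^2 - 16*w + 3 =b^3 + b^2*(4 - 6*w) + b*(-w^2 - 22*w + 3) + 6*w^3 - 12*w^2 - 18*w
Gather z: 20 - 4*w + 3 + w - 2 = 21 - 3*w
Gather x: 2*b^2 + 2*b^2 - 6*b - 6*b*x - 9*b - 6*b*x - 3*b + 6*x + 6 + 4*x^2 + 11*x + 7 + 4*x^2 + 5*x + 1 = 4*b^2 - 18*b + 8*x^2 + x*(22 - 12*b) + 14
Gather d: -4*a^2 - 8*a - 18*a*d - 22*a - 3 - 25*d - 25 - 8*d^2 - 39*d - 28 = -4*a^2 - 30*a - 8*d^2 + d*(-18*a - 64) - 56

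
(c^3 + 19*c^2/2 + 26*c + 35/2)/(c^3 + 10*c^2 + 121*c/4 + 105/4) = 2*(c + 1)/(2*c + 3)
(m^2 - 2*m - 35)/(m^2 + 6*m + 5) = (m - 7)/(m + 1)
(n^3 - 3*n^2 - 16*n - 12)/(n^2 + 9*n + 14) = (n^2 - 5*n - 6)/(n + 7)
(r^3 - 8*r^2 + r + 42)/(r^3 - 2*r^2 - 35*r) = (r^2 - r - 6)/(r*(r + 5))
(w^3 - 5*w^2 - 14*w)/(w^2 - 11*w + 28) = w*(w + 2)/(w - 4)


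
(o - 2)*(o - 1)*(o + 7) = o^3 + 4*o^2 - 19*o + 14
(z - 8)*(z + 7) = z^2 - z - 56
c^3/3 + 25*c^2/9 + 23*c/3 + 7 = (c/3 + 1)*(c + 7/3)*(c + 3)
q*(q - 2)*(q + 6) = q^3 + 4*q^2 - 12*q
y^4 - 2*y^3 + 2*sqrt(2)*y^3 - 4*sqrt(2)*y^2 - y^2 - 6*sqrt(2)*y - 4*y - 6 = (y - 3)*(y + 1)*(y + sqrt(2))^2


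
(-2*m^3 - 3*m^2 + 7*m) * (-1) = 2*m^3 + 3*m^2 - 7*m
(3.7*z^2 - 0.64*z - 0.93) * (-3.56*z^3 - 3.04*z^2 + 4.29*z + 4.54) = -13.172*z^5 - 8.9696*z^4 + 21.1294*z^3 + 16.8796*z^2 - 6.8953*z - 4.2222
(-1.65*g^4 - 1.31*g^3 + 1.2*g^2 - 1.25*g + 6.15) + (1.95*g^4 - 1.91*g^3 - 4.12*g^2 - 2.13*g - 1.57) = 0.3*g^4 - 3.22*g^3 - 2.92*g^2 - 3.38*g + 4.58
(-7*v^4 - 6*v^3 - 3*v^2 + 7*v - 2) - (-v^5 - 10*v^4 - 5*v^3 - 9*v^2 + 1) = v^5 + 3*v^4 - v^3 + 6*v^2 + 7*v - 3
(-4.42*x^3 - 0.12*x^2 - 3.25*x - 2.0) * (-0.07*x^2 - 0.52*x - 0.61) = 0.3094*x^5 + 2.3068*x^4 + 2.9861*x^3 + 1.9032*x^2 + 3.0225*x + 1.22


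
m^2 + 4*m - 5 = (m - 1)*(m + 5)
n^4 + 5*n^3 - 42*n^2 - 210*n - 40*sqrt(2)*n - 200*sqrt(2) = (n + 5)*(n - 5*sqrt(2))*(n + sqrt(2))*(n + 4*sqrt(2))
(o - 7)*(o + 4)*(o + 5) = o^3 + 2*o^2 - 43*o - 140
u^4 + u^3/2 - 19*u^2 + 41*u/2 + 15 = (u - 3)*(u - 2)*(u + 1/2)*(u + 5)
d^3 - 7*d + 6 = (d - 2)*(d - 1)*(d + 3)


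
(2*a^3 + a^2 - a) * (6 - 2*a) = -4*a^4 + 10*a^3 + 8*a^2 - 6*a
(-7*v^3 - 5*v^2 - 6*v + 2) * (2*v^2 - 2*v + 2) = -14*v^5 + 4*v^4 - 16*v^3 + 6*v^2 - 16*v + 4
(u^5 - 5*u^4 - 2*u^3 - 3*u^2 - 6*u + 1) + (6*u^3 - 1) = u^5 - 5*u^4 + 4*u^3 - 3*u^2 - 6*u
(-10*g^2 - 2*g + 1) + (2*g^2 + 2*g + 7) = 8 - 8*g^2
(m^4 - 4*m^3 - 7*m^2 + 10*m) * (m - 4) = m^5 - 8*m^4 + 9*m^3 + 38*m^2 - 40*m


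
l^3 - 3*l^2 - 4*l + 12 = (l - 3)*(l - 2)*(l + 2)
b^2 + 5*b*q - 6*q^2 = (b - q)*(b + 6*q)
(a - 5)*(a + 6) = a^2 + a - 30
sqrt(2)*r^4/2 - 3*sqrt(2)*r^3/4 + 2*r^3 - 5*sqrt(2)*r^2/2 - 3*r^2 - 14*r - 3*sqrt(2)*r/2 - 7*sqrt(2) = (r - 7/2)*(r + 2)*(r + sqrt(2))*(sqrt(2)*r/2 + 1)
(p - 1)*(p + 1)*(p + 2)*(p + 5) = p^4 + 7*p^3 + 9*p^2 - 7*p - 10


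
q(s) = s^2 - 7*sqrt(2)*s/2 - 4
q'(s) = 2*s - 7*sqrt(2)/2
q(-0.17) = -3.13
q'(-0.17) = -5.29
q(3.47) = -9.13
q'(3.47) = 1.99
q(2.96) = -9.89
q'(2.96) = 0.97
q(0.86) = -7.52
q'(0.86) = -3.23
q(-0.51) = -1.22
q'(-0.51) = -5.97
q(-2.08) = 10.62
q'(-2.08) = -9.11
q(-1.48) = 5.52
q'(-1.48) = -7.91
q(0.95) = -7.80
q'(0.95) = -3.05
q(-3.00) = 19.85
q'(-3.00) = -10.95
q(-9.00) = 121.55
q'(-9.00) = -22.95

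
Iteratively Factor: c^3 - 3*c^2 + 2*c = (c)*(c^2 - 3*c + 2) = c*(c - 1)*(c - 2)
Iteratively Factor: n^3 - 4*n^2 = (n - 4)*(n^2) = n*(n - 4)*(n)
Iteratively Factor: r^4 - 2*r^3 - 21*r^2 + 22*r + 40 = (r + 4)*(r^3 - 6*r^2 + 3*r + 10) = (r + 1)*(r + 4)*(r^2 - 7*r + 10) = (r - 5)*(r + 1)*(r + 4)*(r - 2)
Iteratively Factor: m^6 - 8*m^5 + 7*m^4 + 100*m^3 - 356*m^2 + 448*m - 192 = (m - 2)*(m^5 - 6*m^4 - 5*m^3 + 90*m^2 - 176*m + 96) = (m - 2)^2*(m^4 - 4*m^3 - 13*m^2 + 64*m - 48) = (m - 2)^2*(m + 4)*(m^3 - 8*m^2 + 19*m - 12) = (m - 2)^2*(m - 1)*(m + 4)*(m^2 - 7*m + 12) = (m - 3)*(m - 2)^2*(m - 1)*(m + 4)*(m - 4)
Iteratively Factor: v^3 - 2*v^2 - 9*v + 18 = (v + 3)*(v^2 - 5*v + 6) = (v - 3)*(v + 3)*(v - 2)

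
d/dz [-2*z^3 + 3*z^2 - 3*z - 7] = -6*z^2 + 6*z - 3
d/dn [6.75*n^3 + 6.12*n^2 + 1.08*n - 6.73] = 20.25*n^2 + 12.24*n + 1.08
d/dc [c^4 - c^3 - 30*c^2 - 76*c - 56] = 4*c^3 - 3*c^2 - 60*c - 76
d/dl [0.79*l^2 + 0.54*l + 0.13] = 1.58*l + 0.54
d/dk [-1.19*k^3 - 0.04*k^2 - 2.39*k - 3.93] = -3.57*k^2 - 0.08*k - 2.39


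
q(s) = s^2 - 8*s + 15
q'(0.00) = -8.00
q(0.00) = 15.00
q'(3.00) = -2.00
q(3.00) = 0.00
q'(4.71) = 1.42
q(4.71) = -0.50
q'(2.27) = -3.46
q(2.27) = 1.99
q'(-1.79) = -11.58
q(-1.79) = 32.52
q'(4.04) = 0.08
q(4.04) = -1.00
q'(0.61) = -6.78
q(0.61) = 10.49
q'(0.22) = -7.56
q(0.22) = 13.29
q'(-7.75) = -23.50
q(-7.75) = 137.06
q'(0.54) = -6.92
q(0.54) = 10.97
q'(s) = 2*s - 8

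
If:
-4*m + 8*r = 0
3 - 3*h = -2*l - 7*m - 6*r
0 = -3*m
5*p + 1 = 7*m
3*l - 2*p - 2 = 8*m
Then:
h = 61/45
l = 8/15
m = 0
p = -1/5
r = 0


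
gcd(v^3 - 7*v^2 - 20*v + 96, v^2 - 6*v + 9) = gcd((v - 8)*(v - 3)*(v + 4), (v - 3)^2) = v - 3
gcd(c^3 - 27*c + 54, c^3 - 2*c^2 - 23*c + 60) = c - 3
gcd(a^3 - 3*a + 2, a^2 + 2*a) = a + 2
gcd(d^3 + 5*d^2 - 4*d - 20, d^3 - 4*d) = d^2 - 4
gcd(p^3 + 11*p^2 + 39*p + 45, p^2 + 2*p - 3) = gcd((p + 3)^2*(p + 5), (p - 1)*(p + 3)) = p + 3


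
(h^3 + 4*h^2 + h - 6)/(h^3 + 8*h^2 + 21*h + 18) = (h - 1)/(h + 3)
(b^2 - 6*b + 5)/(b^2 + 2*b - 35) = (b - 1)/(b + 7)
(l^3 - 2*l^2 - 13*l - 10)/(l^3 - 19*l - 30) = (l + 1)/(l + 3)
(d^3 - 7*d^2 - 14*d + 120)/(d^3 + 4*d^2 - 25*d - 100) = (d - 6)/(d + 5)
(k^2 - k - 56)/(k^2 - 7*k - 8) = (k + 7)/(k + 1)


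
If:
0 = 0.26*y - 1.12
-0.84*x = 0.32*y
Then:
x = -1.64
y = 4.31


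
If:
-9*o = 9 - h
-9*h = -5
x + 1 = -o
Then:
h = 5/9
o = -76/81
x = -5/81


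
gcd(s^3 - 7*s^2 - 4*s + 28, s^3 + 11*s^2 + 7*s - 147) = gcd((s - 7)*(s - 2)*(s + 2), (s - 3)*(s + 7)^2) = 1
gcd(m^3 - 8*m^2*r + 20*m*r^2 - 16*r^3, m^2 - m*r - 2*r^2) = -m + 2*r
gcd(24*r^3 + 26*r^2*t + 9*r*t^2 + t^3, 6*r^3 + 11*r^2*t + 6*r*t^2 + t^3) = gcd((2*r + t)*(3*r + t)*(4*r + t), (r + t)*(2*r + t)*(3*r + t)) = 6*r^2 + 5*r*t + t^2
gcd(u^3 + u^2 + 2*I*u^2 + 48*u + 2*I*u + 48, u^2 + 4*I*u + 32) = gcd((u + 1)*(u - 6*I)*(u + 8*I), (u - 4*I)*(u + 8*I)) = u + 8*I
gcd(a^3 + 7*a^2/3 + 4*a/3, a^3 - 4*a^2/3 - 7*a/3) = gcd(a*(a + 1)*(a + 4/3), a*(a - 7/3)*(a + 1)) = a^2 + a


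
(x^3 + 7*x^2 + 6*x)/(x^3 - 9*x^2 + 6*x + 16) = x*(x + 6)/(x^2 - 10*x + 16)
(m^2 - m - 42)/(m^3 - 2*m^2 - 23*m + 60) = (m^2 - m - 42)/(m^3 - 2*m^2 - 23*m + 60)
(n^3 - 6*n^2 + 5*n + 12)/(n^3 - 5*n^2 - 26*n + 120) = (n^2 - 2*n - 3)/(n^2 - n - 30)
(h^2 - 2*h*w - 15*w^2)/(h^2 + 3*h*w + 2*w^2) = (h^2 - 2*h*w - 15*w^2)/(h^2 + 3*h*w + 2*w^2)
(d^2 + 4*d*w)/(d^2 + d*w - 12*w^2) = d/(d - 3*w)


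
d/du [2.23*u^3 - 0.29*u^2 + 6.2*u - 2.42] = 6.69*u^2 - 0.58*u + 6.2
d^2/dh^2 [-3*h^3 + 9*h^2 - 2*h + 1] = 18 - 18*h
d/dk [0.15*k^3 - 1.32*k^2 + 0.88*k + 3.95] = 0.45*k^2 - 2.64*k + 0.88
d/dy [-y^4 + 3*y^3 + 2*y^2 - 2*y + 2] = -4*y^3 + 9*y^2 + 4*y - 2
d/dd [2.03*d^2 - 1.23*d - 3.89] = 4.06*d - 1.23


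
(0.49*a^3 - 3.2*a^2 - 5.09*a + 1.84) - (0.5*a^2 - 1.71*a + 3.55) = 0.49*a^3 - 3.7*a^2 - 3.38*a - 1.71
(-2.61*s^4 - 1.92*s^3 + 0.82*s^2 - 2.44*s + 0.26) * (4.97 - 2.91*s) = 7.5951*s^5 - 7.3845*s^4 - 11.9286*s^3 + 11.1758*s^2 - 12.8834*s + 1.2922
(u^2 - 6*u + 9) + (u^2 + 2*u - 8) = 2*u^2 - 4*u + 1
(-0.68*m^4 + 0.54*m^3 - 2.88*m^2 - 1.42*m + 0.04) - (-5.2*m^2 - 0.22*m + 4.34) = -0.68*m^4 + 0.54*m^3 + 2.32*m^2 - 1.2*m - 4.3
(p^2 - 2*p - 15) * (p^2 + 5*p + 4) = p^4 + 3*p^3 - 21*p^2 - 83*p - 60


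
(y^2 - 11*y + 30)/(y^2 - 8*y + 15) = (y - 6)/(y - 3)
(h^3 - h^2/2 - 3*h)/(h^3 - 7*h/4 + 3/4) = 2*h*(h - 2)/(2*h^2 - 3*h + 1)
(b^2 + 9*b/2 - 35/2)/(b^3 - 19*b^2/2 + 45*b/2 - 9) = (2*b^2 + 9*b - 35)/(2*b^3 - 19*b^2 + 45*b - 18)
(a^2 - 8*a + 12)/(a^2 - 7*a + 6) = (a - 2)/(a - 1)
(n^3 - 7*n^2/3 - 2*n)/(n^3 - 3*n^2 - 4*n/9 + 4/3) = 3*n/(3*n - 2)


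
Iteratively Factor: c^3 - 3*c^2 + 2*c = (c - 2)*(c^2 - c) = c*(c - 2)*(c - 1)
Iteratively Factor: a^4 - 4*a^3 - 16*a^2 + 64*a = (a - 4)*(a^3 - 16*a) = a*(a - 4)*(a^2 - 16) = a*(a - 4)*(a + 4)*(a - 4)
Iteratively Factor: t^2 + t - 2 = (t - 1)*(t + 2)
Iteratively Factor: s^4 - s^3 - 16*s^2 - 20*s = (s + 2)*(s^3 - 3*s^2 - 10*s) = (s + 2)^2*(s^2 - 5*s) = (s - 5)*(s + 2)^2*(s)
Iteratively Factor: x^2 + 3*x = (x)*(x + 3)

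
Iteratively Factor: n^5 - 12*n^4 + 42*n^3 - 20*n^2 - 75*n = (n + 1)*(n^4 - 13*n^3 + 55*n^2 - 75*n) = (n - 3)*(n + 1)*(n^3 - 10*n^2 + 25*n) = (n - 5)*(n - 3)*(n + 1)*(n^2 - 5*n) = n*(n - 5)*(n - 3)*(n + 1)*(n - 5)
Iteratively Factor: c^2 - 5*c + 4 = (c - 1)*(c - 4)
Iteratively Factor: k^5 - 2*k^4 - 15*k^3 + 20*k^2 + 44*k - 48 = (k + 3)*(k^4 - 5*k^3 + 20*k - 16) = (k + 2)*(k + 3)*(k^3 - 7*k^2 + 14*k - 8) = (k - 2)*(k + 2)*(k + 3)*(k^2 - 5*k + 4) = (k - 2)*(k - 1)*(k + 2)*(k + 3)*(k - 4)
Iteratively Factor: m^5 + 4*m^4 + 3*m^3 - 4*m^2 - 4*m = (m + 2)*(m^4 + 2*m^3 - m^2 - 2*m) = (m + 1)*(m + 2)*(m^3 + m^2 - 2*m) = (m + 1)*(m + 2)^2*(m^2 - m) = (m - 1)*(m + 1)*(m + 2)^2*(m)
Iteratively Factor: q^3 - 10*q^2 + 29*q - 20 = (q - 5)*(q^2 - 5*q + 4) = (q - 5)*(q - 4)*(q - 1)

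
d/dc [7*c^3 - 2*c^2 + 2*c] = 21*c^2 - 4*c + 2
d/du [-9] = 0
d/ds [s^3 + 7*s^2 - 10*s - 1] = 3*s^2 + 14*s - 10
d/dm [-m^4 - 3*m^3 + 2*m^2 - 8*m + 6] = -4*m^3 - 9*m^2 + 4*m - 8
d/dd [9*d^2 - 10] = 18*d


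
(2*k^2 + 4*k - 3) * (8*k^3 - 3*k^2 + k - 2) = 16*k^5 + 26*k^4 - 34*k^3 + 9*k^2 - 11*k + 6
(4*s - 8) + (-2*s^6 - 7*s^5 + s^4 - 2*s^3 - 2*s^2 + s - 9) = -2*s^6 - 7*s^5 + s^4 - 2*s^3 - 2*s^2 + 5*s - 17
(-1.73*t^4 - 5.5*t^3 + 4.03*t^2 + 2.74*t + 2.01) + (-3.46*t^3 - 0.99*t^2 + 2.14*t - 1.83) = -1.73*t^4 - 8.96*t^3 + 3.04*t^2 + 4.88*t + 0.18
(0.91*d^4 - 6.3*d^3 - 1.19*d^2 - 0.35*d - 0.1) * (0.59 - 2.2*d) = -2.002*d^5 + 14.3969*d^4 - 1.099*d^3 + 0.0679000000000001*d^2 + 0.0135*d - 0.059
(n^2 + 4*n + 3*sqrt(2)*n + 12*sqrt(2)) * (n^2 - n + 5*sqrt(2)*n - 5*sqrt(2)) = n^4 + 3*n^3 + 8*sqrt(2)*n^3 + 26*n^2 + 24*sqrt(2)*n^2 - 32*sqrt(2)*n + 90*n - 120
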